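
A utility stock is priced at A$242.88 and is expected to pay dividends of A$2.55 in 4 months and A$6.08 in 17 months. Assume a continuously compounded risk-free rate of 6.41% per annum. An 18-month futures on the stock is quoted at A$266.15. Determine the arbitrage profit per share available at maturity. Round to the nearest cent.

A$7.62 per share

PV(dividends) I = 2.55·e^(−0.0641·4/12) + 6.08·e^(−0.0641·17/12) = 8.0483
Fair futures F* = (S − I)·e^(rT) = (242.88 − 8.0483)·e^0.096150 = 234.8317 × 1.100924 = 258.5319
Market A$266.15 > fair 258.5319: forward overpriced → cash-and-carry (borrow at r, buy the stock and collect the dividends, short the forward).
Profit at T = |F_mkt − F*| = |266.15 − 258.5319| = A$7.62 per share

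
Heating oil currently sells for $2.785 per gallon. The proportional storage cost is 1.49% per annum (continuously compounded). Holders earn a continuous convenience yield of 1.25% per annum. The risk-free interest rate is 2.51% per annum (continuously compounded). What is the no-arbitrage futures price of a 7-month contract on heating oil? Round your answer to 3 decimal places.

Net carry = r + u − y = 0.0251 + 0.0149 − 0.0125 = 0.0275
F = S·e^((r+u−y)T) = 2.785 · e^(0.0275 × 7/12) = 2.785 · e^0.016042
= 2.785 × 1.016171 = $2.830 per gallon

$2.830 per gallon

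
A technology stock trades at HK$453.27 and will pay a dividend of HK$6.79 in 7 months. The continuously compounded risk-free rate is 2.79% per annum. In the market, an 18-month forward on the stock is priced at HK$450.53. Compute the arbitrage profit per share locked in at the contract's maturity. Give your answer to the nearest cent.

HK$15.15 per share

PV(dividends) I = 6.79·e^(−0.0279·7/12) = 6.6804
Fair forward F* = (S − I)·e^(rT) = (453.27 − 6.6804)·e^0.041850 = 446.5896 × 1.042738 = 465.6759
Market HK$450.53 < fair 465.6759: forward underpriced → reverse cash-and-carry (short the stock, invest proceeds at r, pay the dividends, go long the forward).
Profit at T = |F_mkt − F*| = |450.53 − 465.6759| = HK$15.15 per share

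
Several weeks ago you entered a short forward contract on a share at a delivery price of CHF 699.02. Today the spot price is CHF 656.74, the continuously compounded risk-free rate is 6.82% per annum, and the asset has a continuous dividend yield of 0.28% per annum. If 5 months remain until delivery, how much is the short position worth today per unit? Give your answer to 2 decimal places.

CHF 23.46

Current fair forward for the remaining 5 months: F = S·e^((r − q)·T), (r − q) = 0.0682 − 0.0028 = 0.0654
F = 656.74 · e^(0.0654 × 5/12) = 656.74 × 1.027625 = 674.8824
Value of long forward = (F − K)·e^(−rT) = (674.8824 − 699.02) · e^(−0.0682·5/12)
= -24.1376 × 0.971983 = -23.46
Short position value = −(long value) = CHF 23.46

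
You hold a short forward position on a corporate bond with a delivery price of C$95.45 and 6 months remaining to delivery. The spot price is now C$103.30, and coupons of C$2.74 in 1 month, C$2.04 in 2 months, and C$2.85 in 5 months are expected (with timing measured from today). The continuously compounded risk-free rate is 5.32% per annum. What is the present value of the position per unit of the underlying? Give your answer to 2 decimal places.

PV(remaining coupons) I = 2.74·e^(−0.0532·1/12) + 2.04·e^(−0.0532·2/12) + 2.85·e^(−0.0532·5/12) = 7.5374
Current forward F = (S − I)·e^(rT) = (103.30 − 7.5374)·e^(0.0532·6/12) = 95.7626 × 1.026957 = 98.3441
Value (long) = (F − K)·e^(−rT) = (98.3441 − 95.45) × 0.973751 = 2.8181
Short position value = −(long value) = -C$2.82

-C$2.82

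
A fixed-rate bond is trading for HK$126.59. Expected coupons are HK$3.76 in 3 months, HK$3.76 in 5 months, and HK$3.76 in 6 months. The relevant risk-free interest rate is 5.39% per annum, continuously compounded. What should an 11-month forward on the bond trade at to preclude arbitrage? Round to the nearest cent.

HK$121.40

PV(coupons) I = 3.76·e^(−0.0539·3/12) + 3.76·e^(−0.0539·5/12) + 3.76·e^(−0.0539·6/12)
I = 3.7097 + 3.6765 + 3.6600 = 11.0462
F = (S − I)·e^(rT) = (126.59 − 11.0462) · e^(0.0539·11/12)
= 115.5438 · e^0.049408 = 115.5438 × 1.050649 = HK$121.40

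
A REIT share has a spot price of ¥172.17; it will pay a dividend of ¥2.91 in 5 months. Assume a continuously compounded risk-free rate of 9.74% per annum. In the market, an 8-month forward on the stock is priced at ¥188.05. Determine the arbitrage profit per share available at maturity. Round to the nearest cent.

¥7.31 per share

PV(dividends) I = 2.91·e^(−0.0974·5/12) = 2.7943
Fair forward F* = (S − I)·e^(rT) = (172.17 − 2.7943)·e^0.064933 = 169.3757 × 1.067088 = 180.7388
Market ¥188.05 > fair 180.7388: forward overpriced → cash-and-carry (borrow at r, buy the stock and collect the dividends, short the forward).
Profit at T = |F_mkt − F*| = |188.05 − 180.7388| = ¥7.31 per share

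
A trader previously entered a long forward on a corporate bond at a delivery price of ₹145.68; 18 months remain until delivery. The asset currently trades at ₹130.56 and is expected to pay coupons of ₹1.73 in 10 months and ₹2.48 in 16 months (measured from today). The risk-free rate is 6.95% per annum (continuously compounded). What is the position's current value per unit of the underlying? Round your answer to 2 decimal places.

-₹4.59

PV(remaining coupons) I = 1.73·e^(−0.0695·10/12) + 2.48·e^(−0.0695·16/12) = 3.8932
Current forward F = (S − I)·e^(rT) = (130.56 − 3.8932)·e^(0.0695·18/12) = 126.6668 × 1.109878 = 140.5847
Value (long) = (F − K)·e^(−rT) = (140.5847 − 145.68) × 0.901000 = -4.5909
Value = -₹4.59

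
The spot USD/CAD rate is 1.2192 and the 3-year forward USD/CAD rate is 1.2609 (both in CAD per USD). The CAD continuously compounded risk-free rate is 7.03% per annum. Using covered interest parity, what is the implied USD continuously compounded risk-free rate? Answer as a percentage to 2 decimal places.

5.91%

F = S·e^((r_CAD − r_USD)T) ⇒ r_USD = r_CAD − ln(F/S)/T
ln(1.2609/1.2192) = 0.033631; /(3) = 0.011210
r_USD = 0.0703 − 0.011210 = 0.059090
r_USD = 5.91%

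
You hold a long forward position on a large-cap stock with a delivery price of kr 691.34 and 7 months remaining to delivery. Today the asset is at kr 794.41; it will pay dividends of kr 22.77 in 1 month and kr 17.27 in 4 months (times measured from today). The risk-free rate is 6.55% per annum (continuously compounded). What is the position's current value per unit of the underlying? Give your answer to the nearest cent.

kr 89.44

PV(remaining dividends) I = 22.77·e^(−0.0655·1/12) + 17.27·e^(−0.0655·4/12) = 39.5431
Current forward F = (S − I)·e^(rT) = (794.41 − 39.5431)·e^(0.0655·7/12) = 754.8669 × 1.038948 = 784.2675
Value (long) = (F − K)·e^(−rT) = (784.2675 − 691.34) × 0.962512 = 89.4438
Value = kr 89.44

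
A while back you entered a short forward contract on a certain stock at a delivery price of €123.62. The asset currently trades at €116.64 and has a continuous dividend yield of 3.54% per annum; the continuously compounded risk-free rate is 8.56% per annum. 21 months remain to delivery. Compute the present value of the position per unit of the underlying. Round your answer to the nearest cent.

-€3.21

Current fair forward for the remaining 21 months: F = S·e^((r − q)·T), (r − q) = 0.0856 − 0.0354 = 0.0502
F = 116.64 · e^(0.0502 × 21/12) = 116.64 × 1.091824 = 127.3504
Value of long forward = (F − K)·e^(−rT) = (127.3504 − 123.62) · e^(−0.0856·21/12)
= 3.7304 × 0.860880 = 3.21
Short position value = −(long value) = -€3.21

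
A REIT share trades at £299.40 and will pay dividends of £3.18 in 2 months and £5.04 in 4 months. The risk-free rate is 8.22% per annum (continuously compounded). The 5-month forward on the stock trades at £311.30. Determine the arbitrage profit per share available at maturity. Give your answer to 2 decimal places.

£9.79 per share

PV(dividends) I = 3.18·e^(−0.0822·2/12) + 5.04·e^(−0.0822·4/12) = 8.0405
Fair forward F* = (S − I)·e^(rT) = (299.40 − 8.0405)·e^0.034250 = 291.3595 × 1.034843 = 301.5113
Market £311.30 > fair 301.5113: forward overpriced → cash-and-carry (borrow at r, buy the stock and collect the dividends, short the forward).
Profit at T = |F_mkt − F*| = |311.30 − 301.5113| = £9.79 per share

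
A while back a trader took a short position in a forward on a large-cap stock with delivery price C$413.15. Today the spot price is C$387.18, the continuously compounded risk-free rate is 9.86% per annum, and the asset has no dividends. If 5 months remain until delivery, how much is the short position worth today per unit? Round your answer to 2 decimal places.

C$9.34

Current fair forward for the remaining 5 months: F = S·e^(r·T), r = 0.0986
F = 387.18 · e^(0.0986 × 5/12) = 387.18 × 1.041939 = 403.4179
Value of long forward = (F − K)·e^(−rT) = (403.4179 − 413.15) · e^(−0.0986·5/12)
= -9.7321 × 0.959749 = -9.34
Short position value = −(long value) = C$9.34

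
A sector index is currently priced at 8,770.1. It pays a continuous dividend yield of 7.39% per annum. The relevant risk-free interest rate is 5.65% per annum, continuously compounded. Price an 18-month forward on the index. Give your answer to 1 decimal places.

F = S·e^((r − q)T) = 8770.1 · e^((0.0565 − 0.0739) × 18/12)
= 8770.1 · e^-0.026100 = 8770.1 × 0.974238
F = 8,544.2

8,544.2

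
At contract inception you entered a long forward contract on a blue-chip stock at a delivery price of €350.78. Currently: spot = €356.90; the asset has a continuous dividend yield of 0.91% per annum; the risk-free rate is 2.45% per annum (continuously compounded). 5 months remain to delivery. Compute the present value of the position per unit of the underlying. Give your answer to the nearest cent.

Current fair forward for the remaining 5 months: F = S·e^((r − q)·T), (r − q) = 0.0245 − 0.0091 = 0.0154
F = 356.90 · e^(0.0154 × 5/12) = 356.90 × 1.006437 = 359.1974
Value of long forward = (F − K)·e^(−rT) = (359.1974 − 350.78) · e^(−0.0245·5/12)
= 8.4174 × 0.989844 = 8.33

€8.33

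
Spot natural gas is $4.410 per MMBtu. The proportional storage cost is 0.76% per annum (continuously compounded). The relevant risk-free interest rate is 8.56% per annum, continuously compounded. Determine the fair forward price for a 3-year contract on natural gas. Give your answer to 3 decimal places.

$5.833 per MMBtu

Net carry = r + u − y = 0.0856 + 0.0076 − 0.0000 = 0.0932
F = S·e^((r+u−y)T) = 4.410 · e^(0.0932 × 3) = 4.410 · e^0.279600
= 4.410 × 1.322601 = $5.833 per MMBtu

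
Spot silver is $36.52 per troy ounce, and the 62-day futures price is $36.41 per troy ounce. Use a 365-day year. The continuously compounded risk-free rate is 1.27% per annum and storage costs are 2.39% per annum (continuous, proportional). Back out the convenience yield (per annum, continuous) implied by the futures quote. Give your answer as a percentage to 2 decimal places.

F = S·e^((r+u−y)T) ⇒ (r+u−y) = ln(F/S)/T
ln(36.41/36.52) = -0.003017; /T ⇒ -0.017761
y = r + u − ln(F/S)/T = 0.0127 + 0.0239 + 0.017761 = 0.054361
y = 5.44%

5.44%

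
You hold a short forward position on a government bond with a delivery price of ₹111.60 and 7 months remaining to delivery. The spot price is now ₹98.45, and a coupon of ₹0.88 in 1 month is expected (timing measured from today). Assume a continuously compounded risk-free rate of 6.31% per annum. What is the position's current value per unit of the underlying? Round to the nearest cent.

₹9.99

PV(remaining coupons) I = 0.88·e^(−0.0631·1/12) = 0.8754
Current forward F = (S − I)·e^(rT) = (98.45 − 0.8754)·e^(0.0631·7/12) = 97.5746 × 1.037494 = 101.2331
Value (long) = (F − K)·e^(−rT) = (101.2331 − 111.60) × 0.963861 = -9.9923
Short position value = −(long value) = ₹9.99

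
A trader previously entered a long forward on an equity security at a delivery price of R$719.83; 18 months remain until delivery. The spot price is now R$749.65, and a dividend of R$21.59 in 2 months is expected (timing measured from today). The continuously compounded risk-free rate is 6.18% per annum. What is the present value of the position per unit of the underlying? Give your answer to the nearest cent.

PV(remaining dividends) I = 21.59·e^(−0.0618·2/12) = 21.3688
Current forward F = (S − I)·e^(rT) = (749.65 − 21.3688)·e^(0.0618·18/12) = 728.2812 × 1.097133 = 799.0213
Value (long) = (F − K)·e^(−rT) = (799.0213 − 719.83) × 0.911467 = 72.1803
Value = R$72.18

R$72.18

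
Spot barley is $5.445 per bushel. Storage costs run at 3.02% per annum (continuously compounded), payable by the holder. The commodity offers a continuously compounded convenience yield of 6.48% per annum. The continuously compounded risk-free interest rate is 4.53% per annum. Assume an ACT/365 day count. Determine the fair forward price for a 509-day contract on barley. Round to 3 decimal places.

Net carry = r + u − y = 0.0453 + 0.0302 − 0.0648 = 0.0107
F = S·e^((r+u−y)T) = 5.445 · e^(0.0107 × 509/365) = 5.445 · e^0.014921
= 5.445 × 1.015033 = $5.527 per bushel

$5.527 per bushel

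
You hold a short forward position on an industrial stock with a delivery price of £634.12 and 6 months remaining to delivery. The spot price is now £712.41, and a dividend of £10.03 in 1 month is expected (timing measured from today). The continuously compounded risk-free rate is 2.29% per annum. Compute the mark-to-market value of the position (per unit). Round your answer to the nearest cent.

PV(remaining dividends) I = 10.03·e^(−0.0229·1/12) = 10.0109
Current forward F = (S − I)·e^(rT) = (712.41 − 10.0109)·e^(0.0229·6/12) = 702.3991 × 1.011516 = 710.4879
Value (long) = (F − K)·e^(−rT) = (710.4879 − 634.12) × 0.988615 = 75.4985
Short position value = −(long value) = -£75.50

-£75.50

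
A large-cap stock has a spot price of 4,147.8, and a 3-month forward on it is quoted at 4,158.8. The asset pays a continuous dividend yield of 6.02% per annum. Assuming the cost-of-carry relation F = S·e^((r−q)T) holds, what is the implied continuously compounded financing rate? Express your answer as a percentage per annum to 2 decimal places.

From F = S·e^((r−q)T): (r − q) = ln(F/S)/T
ln(4158.8/4147.8) = ln(1.002652) = 0.002648
(r − q) = 0.002648 / (3/12) = 0.010592
r = ln(F/S)/T + q = 0.010592 + 0.0602 = 0.070792
r = 7.08%

7.08%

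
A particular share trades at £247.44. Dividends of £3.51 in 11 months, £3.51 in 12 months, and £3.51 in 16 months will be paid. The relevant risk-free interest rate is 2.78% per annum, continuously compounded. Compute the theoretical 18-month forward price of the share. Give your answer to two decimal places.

PV(dividends) I = 3.51·e^(−0.0278·11/12) + 3.51·e^(−0.0278·12/12) + 3.51·e^(−0.0278·16/12)
I = 3.4217 + 3.4138 + 3.3823 = 10.2178
F = (S − I)·e^(rT) = (247.44 − 10.2178) · e^(0.0278·18/12)
= 237.2222 · e^0.041700 = 237.2222 × 1.042582 = £247.32

£247.32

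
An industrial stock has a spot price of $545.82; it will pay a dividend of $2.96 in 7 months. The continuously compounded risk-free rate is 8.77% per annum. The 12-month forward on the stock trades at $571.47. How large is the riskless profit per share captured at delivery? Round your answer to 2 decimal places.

$21.31 per share

PV(dividends) I = 2.96·e^(−0.0877·7/12) = 2.8124
Fair forward F* = (S − I)·e^(rT) = (545.82 − 2.8124)·e^0.087700 = 543.0076 × 1.091661 = 592.7802
Market $571.47 < fair 592.7802: forward underpriced → reverse cash-and-carry (short the stock, invest proceeds at r, pay the dividends, go long the forward).
Profit at T = |F_mkt − F*| = |571.47 − 592.7802| = $21.31 per share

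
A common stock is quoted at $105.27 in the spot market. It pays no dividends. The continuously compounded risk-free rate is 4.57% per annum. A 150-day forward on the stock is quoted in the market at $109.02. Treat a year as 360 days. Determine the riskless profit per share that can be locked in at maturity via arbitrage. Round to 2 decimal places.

$1.73 per share

Fair forward: F* = S·e^(carry·T), with carry = r = 0.0457
F* = 105.27 · e^(0.0457 × 150/360) = 105.27 · e^0.019042 = 105.27 × 1.019224 = $107.2937
Market $109.02 > fair $107.2937: forward overpriced → cash-and-carry (buy spot, short the forward).
At maturity, profit = |F_mkt − F*| = |109.02 − 107.2937| = $1.73 per share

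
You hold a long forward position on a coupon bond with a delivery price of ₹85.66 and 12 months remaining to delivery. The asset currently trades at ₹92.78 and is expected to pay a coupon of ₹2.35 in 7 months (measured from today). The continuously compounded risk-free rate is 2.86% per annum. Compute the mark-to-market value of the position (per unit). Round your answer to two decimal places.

PV(remaining coupons) I = 2.35·e^(−0.0286·7/12) = 2.3111
Current forward F = (S − I)·e^(rT) = (92.78 − 2.3111)·e^(0.0286·12/12) = 90.4689 × 1.029013 = 93.0937
Value (long) = (F − K)·e^(−rT) = (93.0937 − 85.66) × 0.971805 = 7.2241
Value = ₹7.22

₹7.22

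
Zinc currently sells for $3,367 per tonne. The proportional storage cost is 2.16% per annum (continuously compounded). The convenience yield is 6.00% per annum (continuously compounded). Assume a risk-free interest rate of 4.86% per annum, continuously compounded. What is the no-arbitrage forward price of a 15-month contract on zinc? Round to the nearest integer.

$3,410 per tonne

Net carry = r + u − y = 0.0486 + 0.0216 − 0.0600 = 0.0102
F = S·e^((r+u−y)T) = 3367 · e^(0.0102 × 15/12) = 3367 · e^0.012750
= 3367 × 1.012832 = $3,410 per tonne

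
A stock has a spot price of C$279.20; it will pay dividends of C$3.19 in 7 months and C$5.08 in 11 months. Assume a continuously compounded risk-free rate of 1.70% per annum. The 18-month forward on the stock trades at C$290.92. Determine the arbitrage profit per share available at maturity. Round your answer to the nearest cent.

PV(dividends) I = 3.19·e^(−0.0170·7/12) + 5.08·e^(−0.0170·11/12) = 8.1600
Fair forward F* = (S − I)·e^(rT) = (279.20 − 8.1600)·e^0.025500 = 271.0400 × 1.025828 = 278.0404
Market C$290.92 > fair 278.0404: forward overpriced → cash-and-carry (borrow at r, buy the stock and collect the dividends, short the forward).
Profit at T = |F_mkt − F*| = |290.92 − 278.0404| = C$12.88 per share

C$12.88 per share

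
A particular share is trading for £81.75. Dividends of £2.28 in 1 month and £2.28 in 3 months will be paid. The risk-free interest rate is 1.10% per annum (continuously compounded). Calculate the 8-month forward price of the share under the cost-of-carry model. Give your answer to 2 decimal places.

PV(dividends) I = 2.28·e^(−0.0110·1/12) + 2.28·e^(−0.0110·3/12)
I = 2.2779 + 2.2737 = 4.5516
F = (S − I)·e^(rT) = (81.75 − 4.5516) · e^(0.0110·8/12)
= 77.1984 · e^0.007333 = 77.1984 × 1.007360 = £77.77

£77.77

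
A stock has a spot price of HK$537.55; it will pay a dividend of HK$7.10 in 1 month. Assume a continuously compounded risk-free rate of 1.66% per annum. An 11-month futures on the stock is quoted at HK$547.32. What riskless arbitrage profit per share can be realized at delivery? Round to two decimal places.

PV(dividends) I = 7.10·e^(−0.0166·1/12) = 7.0902
Fair futures F* = (S − I)·e^(rT) = (537.55 − 7.0902)·e^0.015217 = 530.4598 × 1.015333 = 538.5933
Market HK$547.32 > fair 538.5933: forward overpriced → cash-and-carry (borrow at r, buy the stock and collect the dividends, short the forward).
Profit at T = |F_mkt − F*| = |547.32 − 538.5933| = HK$8.73 per share

HK$8.73 per share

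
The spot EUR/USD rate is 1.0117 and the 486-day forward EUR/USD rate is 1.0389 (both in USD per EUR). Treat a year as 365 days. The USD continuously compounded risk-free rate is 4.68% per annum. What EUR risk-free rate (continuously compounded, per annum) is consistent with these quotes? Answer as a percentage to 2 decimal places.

F = S·e^((r_USD − r_EUR)T) ⇒ r_EUR = r_USD − ln(F/S)/T
ln(1.0389/1.0117) = 0.026530; /(486/365) = 0.019925
r_EUR = 0.0468 − 0.019925 = 0.026875
r_EUR = 2.69%

2.69%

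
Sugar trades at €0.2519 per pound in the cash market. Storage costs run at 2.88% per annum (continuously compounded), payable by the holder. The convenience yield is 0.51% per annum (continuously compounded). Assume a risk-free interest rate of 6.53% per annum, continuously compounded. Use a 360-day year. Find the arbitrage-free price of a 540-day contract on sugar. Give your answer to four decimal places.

Net carry = r + u − y = 0.0653 + 0.0288 − 0.0051 = 0.0890
F = S·e^((r+u−y)T) = 0.2519 · e^(0.0890 × 540/360) = 0.2519 · e^0.133500
= 0.2519 × 1.142821 = €0.2879 per pound

€0.2879 per pound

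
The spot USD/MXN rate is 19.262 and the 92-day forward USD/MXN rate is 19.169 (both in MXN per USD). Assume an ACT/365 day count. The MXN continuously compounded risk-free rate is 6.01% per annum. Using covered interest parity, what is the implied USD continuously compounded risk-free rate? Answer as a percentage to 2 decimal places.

7.93%

F = S·e^((r_MXN − r_USD)T) ⇒ r_USD = r_MXN − ln(F/S)/T
ln(19.169/19.262) = -0.004840; /(92/365) = -0.019202
r_USD = 0.0601 + 0.019202 = 0.079302
r_USD = 7.93%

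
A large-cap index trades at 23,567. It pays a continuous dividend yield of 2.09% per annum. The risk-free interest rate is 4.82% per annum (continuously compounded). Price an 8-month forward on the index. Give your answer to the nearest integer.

F = S·e^((r − q)T) = 23567 · e^((0.0482 − 0.0209) × 8/12)
= 23567 · e^0.018200 = 23567 × 1.018367
F = 24,000

24,000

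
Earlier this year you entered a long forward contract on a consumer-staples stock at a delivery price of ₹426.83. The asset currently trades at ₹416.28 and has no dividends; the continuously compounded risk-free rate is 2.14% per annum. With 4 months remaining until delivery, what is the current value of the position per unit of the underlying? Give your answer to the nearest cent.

-₹7.52

Current fair forward for the remaining 4 months: F = S·e^(r·T), r = 0.0214
F = 416.28 · e^(0.0214 × 4/12) = 416.28 × 1.007159 = 419.2601
Value of long forward = (F − K)·e^(−rT) = (419.2601 − 426.83) · e^(−0.0214·4/12)
= -7.5699 × 0.992892 = -7.52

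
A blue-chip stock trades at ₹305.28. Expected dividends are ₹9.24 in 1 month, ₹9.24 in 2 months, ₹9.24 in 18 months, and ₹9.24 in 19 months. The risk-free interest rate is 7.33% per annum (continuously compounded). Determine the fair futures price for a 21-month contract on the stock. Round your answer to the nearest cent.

PV(dividends) I = 9.24·e^(−0.0733·1/12) + 9.24·e^(−0.0733·2/12) + 9.24·e^(−0.0733·18/12) + 9.24·e^(−0.0733·19/12)
I = 9.1837 + 9.1278 + 8.2779 + 8.2275 = 34.8169
F = (S − I)·e^(rT) = (305.28 − 34.8169) · e^(0.0733·21/12)
= 270.4631 · e^0.128275 = 270.4631 × 1.136866 = ₹307.48

₹307.48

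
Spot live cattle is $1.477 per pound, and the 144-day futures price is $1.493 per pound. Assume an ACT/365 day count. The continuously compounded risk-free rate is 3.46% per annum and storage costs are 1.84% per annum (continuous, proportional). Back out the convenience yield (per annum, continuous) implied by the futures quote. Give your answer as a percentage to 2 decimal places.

F = S·e^((r+u−y)T) ⇒ (r+u−y) = ln(F/S)/T
ln(1.493/1.477) = 0.010775; /T ⇒ 0.027312
y = r + u − ln(F/S)/T = 0.0346 + 0.0184 − 0.027312 = 0.025688
y = 2.57%

2.57%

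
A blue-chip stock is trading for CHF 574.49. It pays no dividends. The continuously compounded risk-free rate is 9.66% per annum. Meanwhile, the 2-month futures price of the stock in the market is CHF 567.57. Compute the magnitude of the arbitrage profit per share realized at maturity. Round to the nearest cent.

Fair futures: F* = S·e^(carry·T), with carry = r = 0.0966
F* = 574.49 · e^(0.0966 × 2/12) = 574.49 · e^0.016100 = 574.49 × 1.016230 = CHF 583.8140
Market CHF 567.57 < fair CHF 583.8140: forward underpriced → reverse cash-and-carry (short spot, go long the forward).
At maturity, profit = |F_mkt − F*| = |567.57 − 583.8140| = CHF 16.24 per share

CHF 16.24 per share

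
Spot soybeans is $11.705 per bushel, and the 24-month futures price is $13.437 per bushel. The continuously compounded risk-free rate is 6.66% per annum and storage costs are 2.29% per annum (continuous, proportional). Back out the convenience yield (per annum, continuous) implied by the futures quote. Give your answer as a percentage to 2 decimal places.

2.05%

F = S·e^((r+u−y)T) ⇒ (r+u−y) = ln(F/S)/T
ln(13.437/11.705) = 0.137996; /T ⇒ 0.068998
y = r + u − ln(F/S)/T = 0.0666 + 0.0229 − 0.068998 = 0.020502
y = 2.05%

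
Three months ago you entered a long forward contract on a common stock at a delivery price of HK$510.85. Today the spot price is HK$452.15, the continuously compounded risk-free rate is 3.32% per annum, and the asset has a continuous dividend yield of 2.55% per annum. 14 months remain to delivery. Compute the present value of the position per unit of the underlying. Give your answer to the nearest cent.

-HK$52.54

Current fair forward for the remaining 14 months: F = S·e^((r − q)·T), (r − q) = 0.0332 − 0.0255 = 0.0077
F = 452.15 · e^(0.0077 × 14/12) = 452.15 × 1.009024 = 456.2302
Value of long forward = (F − K)·e^(−rT) = (456.2302 − 510.85) · e^(−0.0332·14/12)
= -54.6198 × 0.962007 = -52.54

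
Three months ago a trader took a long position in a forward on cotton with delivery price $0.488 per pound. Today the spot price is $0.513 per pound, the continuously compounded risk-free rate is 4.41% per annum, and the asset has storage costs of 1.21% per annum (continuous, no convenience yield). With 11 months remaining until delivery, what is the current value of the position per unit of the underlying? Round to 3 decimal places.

$0.050 per pound

Current fair forward for the remaining 11 months: F = S·e^((r + u)·T), (r + u) = 0.0441 + 0.0121 = 0.0562
F = 0.513 · e^(0.0562 × 11/12) = 0.513 × 1.052867 = 0.5401
Value of long forward = (F − K)·e^(−rT) = (0.5401 − 0.488) · e^(−0.0441·11/12)
= 0.0521 × 0.960381 = 0.050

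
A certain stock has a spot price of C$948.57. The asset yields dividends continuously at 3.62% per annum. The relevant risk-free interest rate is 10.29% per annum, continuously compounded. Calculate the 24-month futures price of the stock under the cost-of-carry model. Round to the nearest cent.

C$1,083.94

F = S·e^((r − q)T) = 948.57 · e^((0.1029 − 0.0362) × 24/12)
= 948.57 · e^0.133400 = 948.57 × 1.142707
F = C$1,083.94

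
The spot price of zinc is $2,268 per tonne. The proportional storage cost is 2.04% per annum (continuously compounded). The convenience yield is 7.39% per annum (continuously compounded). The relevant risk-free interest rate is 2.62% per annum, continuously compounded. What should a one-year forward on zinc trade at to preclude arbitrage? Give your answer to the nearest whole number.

Net carry = r + u − y = 0.0262 + 0.0204 − 0.0739 = -0.0273
F = S·e^((r+u−y)T) = 2268 · e^(-0.0273 × 12/12) = 2268 · e^-0.027300
= 2268 × 0.973069 = $2,207 per tonne

$2,207 per tonne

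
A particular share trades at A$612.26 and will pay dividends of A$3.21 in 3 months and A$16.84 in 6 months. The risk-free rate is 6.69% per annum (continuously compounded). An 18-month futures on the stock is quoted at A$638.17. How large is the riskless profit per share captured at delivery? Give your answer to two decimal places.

PV(dividends) I = 3.21·e^(−0.0669·3/12) + 16.84·e^(−0.0669·6/12) = 19.4428
Fair futures F* = (S − I)·e^(rT) = (612.26 − 19.4428)·e^0.100350 = 592.8172 × 1.105558 = 655.3938
Market A$638.17 < fair 655.3938: forward underpriced → reverse cash-and-carry (short the stock, invest proceeds at r, pay the dividends, go long the forward).
Profit at T = |F_mkt − F*| = |638.17 − 655.3938| = A$17.22 per share

A$17.22 per share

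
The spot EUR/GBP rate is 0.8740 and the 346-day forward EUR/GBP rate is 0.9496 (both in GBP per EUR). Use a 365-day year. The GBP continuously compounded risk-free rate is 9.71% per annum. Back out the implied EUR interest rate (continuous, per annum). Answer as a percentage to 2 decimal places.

F = S·e^((r_GBP − r_EUR)T) ⇒ r_EUR = r_GBP − ln(F/S)/T
ln(0.9496/0.8740) = 0.082960; /(346/365) = 0.087516
r_EUR = 0.0971 − 0.087516 = 0.009584
r_EUR = 0.96%

0.96%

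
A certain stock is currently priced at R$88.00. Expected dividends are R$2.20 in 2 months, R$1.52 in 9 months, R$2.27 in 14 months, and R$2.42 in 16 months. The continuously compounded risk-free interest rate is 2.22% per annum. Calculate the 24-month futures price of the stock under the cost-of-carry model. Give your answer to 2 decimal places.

R$83.37

PV(dividends) I = 2.20·e^(−0.0222·2/12) + 1.52·e^(−0.0222·9/12) + 2.27·e^(−0.0222·14/12) + 2.42·e^(−0.0222·16/12)
I = 2.1919 + 1.4949 + 2.2120 + 2.3494 = 8.2482
F = (S − I)·e^(rT) = (88.00 − 8.2482) · e^(0.0222·24/12)
= 79.7518 · e^0.044400 = 79.7518 × 1.045400 = R$83.37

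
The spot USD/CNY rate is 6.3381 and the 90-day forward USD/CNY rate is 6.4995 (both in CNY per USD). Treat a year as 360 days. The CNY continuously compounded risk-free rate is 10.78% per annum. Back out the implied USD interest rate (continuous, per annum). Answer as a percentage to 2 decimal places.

F = S·e^((r_CNY − r_USD)T) ⇒ r_USD = r_CNY − ln(F/S)/T
ln(6.4995/6.3381) = 0.025146; /(90/360) = 0.100584
r_USD = 0.1078 − 0.100584 = 0.007216
r_USD = 0.72%

0.72%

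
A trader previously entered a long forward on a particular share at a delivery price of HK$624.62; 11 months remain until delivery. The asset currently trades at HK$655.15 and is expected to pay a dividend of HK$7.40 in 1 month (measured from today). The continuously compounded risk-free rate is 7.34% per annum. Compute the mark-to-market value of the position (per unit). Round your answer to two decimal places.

PV(remaining dividends) I = 7.40·e^(−0.0734·1/12) = 7.3549
Current forward F = (S − I)·e^(rT) = (655.15 − 7.3549)·e^(0.0734·11/12) = 647.7951 × 1.069598 = 692.8803
Value (long) = (F − K)·e^(−rT) = (692.8803 − 624.62) × 0.934930 = 63.8186
Value = HK$63.82

HK$63.82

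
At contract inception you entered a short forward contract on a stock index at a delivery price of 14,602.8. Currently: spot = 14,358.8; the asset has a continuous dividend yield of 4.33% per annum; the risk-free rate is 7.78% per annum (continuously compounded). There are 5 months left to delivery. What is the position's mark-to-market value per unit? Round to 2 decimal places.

Current fair forward for the remaining 5 months: F = S·e^((r − q)·T), (r − q) = 0.0778 − 0.0433 = 0.0345
F = 14358.8 · e^(0.0345 × 5/12) = 14358.8 × 1.01447882 = 14566.6985
Value of long forward = (F − K)·e^(−rT) = (14566.6985 − 14602.8) · e^(−0.0778·5/12)
= -36.1015 × 0.96810312 = -34.95
Short position value = −(long value) = 34.95

34.95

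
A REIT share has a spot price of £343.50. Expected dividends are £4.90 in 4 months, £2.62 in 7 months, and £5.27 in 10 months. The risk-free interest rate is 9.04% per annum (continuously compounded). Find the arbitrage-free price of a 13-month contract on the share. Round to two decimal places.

£365.47

PV(dividends) I = 4.90·e^(−0.0904·4/12) + 2.62·e^(−0.0904·7/12) + 5.27·e^(−0.0904·10/12)
I = 4.7545 + 2.4854 + 4.8876 = 12.1275
F = (S − I)·e^(rT) = (343.50 − 12.1275) · e^(0.0904·13/12)
= 331.3725 · e^0.097933 = 331.3725 × 1.102889 = £365.47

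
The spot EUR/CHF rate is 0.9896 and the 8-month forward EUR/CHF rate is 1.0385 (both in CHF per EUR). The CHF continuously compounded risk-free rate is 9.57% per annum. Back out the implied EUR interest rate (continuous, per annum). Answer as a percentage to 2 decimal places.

F = S·e^((r_CHF − r_EUR)T) ⇒ r_EUR = r_CHF − ln(F/S)/T
ln(1.0385/0.9896) = 0.048232; /(8/12) = 0.072348
r_EUR = 0.0957 − 0.072348 = 0.023352
r_EUR = 2.34%

2.34%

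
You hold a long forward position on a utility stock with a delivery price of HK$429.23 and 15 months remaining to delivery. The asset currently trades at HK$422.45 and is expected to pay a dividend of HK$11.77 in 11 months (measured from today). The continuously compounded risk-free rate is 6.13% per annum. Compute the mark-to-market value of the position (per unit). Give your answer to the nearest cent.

HK$13.75

PV(remaining dividends) I = 11.77·e^(−0.0613·11/12) = 11.1269
Current forward F = (S − I)·e^(rT) = (422.45 − 11.1269)·e^(0.0613·15/12) = 411.3231 × 1.079637 = 444.0796
Value (long) = (F − K)·e^(−rT) = (444.0796 − 429.23) × 0.926237 = 13.7542
Value = HK$13.75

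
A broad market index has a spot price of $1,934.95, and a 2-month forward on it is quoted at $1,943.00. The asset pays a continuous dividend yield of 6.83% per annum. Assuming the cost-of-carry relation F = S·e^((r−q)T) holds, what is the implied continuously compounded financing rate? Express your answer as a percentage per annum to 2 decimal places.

From F = S·e^((r−q)T): (r − q) = ln(F/S)/T
ln(1943.00/1934.95) = ln(1.004160) = 0.004151
(r − q) = 0.004151 / (2/12) = 0.024906
r = ln(F/S)/T + q = 0.024906 + 0.0683 = 0.093206
r = 9.32%

9.32%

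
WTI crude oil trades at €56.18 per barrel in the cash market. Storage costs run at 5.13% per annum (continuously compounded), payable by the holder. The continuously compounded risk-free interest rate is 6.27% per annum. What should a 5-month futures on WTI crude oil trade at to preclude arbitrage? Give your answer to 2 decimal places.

€58.91 per barrel

Net carry = r + u − y = 0.0627 + 0.0513 − 0.0000 = 0.1140
F = S·e^((r+u−y)T) = 56.18 · e^(0.1140 × 5/12) = 56.18 · e^0.047500
= 56.18 × 1.048646 = €58.91 per barrel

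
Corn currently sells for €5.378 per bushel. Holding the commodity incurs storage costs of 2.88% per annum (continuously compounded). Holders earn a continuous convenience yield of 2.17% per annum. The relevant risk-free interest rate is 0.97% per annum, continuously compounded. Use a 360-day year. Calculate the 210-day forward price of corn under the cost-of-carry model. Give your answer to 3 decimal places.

Net carry = r + u − y = 0.0097 + 0.0288 − 0.0217 = 0.0168
F = S·e^((r+u−y)T) = 5.378 · e^(0.0168 × 210/360) = 5.378 · e^0.009800
= 5.378 × 1.009848 = €5.431 per bushel

€5.431 per bushel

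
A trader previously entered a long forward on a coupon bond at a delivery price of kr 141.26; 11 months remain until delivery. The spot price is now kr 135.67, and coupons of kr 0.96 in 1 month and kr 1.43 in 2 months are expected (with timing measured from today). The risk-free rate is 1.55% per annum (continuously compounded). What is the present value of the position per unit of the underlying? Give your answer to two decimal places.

PV(remaining coupons) I = 0.96·e^(−0.0155·1/12) + 1.43·e^(−0.0155·2/12) = 2.3851
Current forward F = (S − I)·e^(rT) = (135.67 − 2.3851)·e^(0.0155·11/12) = 133.2849 × 1.014310 = 135.1922
Value (long) = (F − K)·e^(−rT) = (135.1922 − 141.26) × 0.985892 = -5.9822
Value = -kr 5.98

-kr 5.98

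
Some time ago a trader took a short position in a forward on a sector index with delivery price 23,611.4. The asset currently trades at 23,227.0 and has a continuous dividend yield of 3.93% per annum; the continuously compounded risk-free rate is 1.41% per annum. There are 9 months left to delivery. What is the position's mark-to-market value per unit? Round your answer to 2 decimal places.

Current fair forward for the remaining 9 months: F = S·e^((r − q)·T), (r − q) = 0.0141 − 0.0393 = -0.0252
F = 23227.0 · e^(-0.0252 × 9/12) = 23227.0 × 0.98127749 = 22792.1323
Value of long forward = (F − K)·e^(−rT) = (22792.1323 − 23611.4) · e^(−0.0141·9/12)
= -819.2677 × 0.98948072 = -810.65
Short position value = −(long value) = 810.65

810.65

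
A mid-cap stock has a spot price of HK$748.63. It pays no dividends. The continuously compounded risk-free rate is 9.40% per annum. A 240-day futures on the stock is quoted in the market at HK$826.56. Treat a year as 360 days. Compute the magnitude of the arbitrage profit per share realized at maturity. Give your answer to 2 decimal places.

HK$29.51 per share

Fair futures: F* = S·e^(carry·T), with carry = r = 0.0940
F* = 748.63 · e^(0.0940 × 240/360) = 748.63 · e^0.062667 = 748.63 × 1.064672 = HK$797.0454
Market HK$826.56 > fair HK$797.0454: forward overpriced → cash-and-carry (buy spot, short the forward).
At maturity, profit = |F_mkt − F*| = |826.56 − 797.0454| = HK$29.51 per share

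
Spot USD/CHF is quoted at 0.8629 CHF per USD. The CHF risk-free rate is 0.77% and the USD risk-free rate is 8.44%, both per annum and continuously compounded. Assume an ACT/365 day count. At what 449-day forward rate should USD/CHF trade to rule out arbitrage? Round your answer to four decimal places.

F = S·e^((r_CHF − r_USD)T) = 0.8629 · e^((0.0077 − 0.0844) × 449/365)
= 0.8629 · e^-0.094352 = 0.8629 × 0.909962
F = 0.7852 CHF per USD

0.7852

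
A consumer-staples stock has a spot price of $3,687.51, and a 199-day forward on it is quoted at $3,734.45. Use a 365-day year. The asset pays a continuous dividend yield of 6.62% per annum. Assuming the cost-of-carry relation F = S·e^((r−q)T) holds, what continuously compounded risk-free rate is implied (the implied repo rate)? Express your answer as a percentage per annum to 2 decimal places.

From F = S·e^((r−q)T): (r − q) = ln(F/S)/T
ln(3734.45/3687.51) = ln(1.012729) = 0.012649
(r − q) = 0.012649 / (199/365) = 0.023200
r = ln(F/S)/T + q = 0.023200 + 0.0662 = 0.089400
r = 8.94%

8.94%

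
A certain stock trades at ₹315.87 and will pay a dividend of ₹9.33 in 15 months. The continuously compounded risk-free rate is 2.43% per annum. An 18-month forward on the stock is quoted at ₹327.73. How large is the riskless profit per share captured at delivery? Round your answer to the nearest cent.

PV(dividends) I = 9.33·e^(−0.0243·15/12) = 9.0509
Fair forward F* = (S − I)·e^(rT) = (315.87 − 9.0509)·e^0.036450 = 306.8191 × 1.037122 = 318.2088
Market ₹327.73 > fair 318.2088: forward overpriced → cash-and-carry (borrow at r, buy the stock and collect the dividends, short the forward).
Profit at T = |F_mkt − F*| = |327.73 − 318.2088| = ₹9.52 per share

₹9.52 per share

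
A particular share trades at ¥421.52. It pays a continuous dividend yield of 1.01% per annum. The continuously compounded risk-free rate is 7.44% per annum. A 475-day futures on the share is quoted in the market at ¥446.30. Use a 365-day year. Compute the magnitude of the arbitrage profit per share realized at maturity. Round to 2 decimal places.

¥12.01 per share

Fair futures: F* = S·e^(carry·T), with carry = (r − q) = 0.0744 − 0.0101 = 0.0643
F* = 421.52 · e^(0.0643 × 475/365) = 421.52 · e^0.083678 = 421.52 × 1.087279 = ¥458.3098
Market ¥446.30 < fair ¥458.3098: forward underpriced → reverse cash-and-carry (short spot, go long the forward).
At maturity, profit = |F_mkt − F*| = |446.30 − 458.3098| = ¥12.01 per share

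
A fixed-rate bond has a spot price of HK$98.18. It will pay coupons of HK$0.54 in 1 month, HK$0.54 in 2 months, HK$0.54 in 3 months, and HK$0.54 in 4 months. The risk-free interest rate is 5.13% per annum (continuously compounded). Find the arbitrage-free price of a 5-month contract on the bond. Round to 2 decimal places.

PV(coupons) I = 0.54·e^(−0.0513·1/12) + 0.54·e^(−0.0513·2/12) + 0.54·e^(−0.0513·3/12) + 0.54·e^(−0.0513·4/12)
I = 0.5377 + 0.5354 + 0.5331 + 0.5308 = 2.1370
F = (S − I)·e^(rT) = (98.18 − 2.1370) · e^(0.0513·5/12)
= 96.0430 · e^0.021375 = 96.0430 × 1.021605 = HK$98.12

HK$98.12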